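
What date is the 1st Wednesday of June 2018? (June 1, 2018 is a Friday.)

June 2018 begins on a Friday, so the first Wednesday is June 6 (5 days later).

2018-06-06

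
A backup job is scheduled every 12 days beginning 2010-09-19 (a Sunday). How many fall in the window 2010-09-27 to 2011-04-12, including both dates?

17

Occurrences land 12·i days after 2010-09-19 for i = 0, 1, 2, …
2010-09-27 is 8 days after the start; 8 ÷ 12 = 0 remainder 8; since the remainder is 8, round up to i = 1. First occurrence in the window: #2 on 2010-10-01 (1×12 = 12 days in).
2011-04-12 is 205 days after the start; 205 ÷ 12 = 17 remainder 1. Last occurrence in the window: #18 on 2011-04-11.
Occurrences #2 through #18: 17 in total.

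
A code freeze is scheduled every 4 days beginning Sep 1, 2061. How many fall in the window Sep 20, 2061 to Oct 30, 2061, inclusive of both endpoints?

Occurrences land 4·i days after Sep 1, 2061 for i = 0, 1, 2, …
Sep 20, 2061 is 19 days after the start; 19 ÷ 4 = 4 remainder 3; since the remainder is 3, round up to i = 5. First occurrence in the window: #6 on Sep 21, 2061 (5×4 = 20 days in).
Oct 30, 2061 is 59 days after the start; 59 ÷ 4 = 14 remainder 3. Last occurrence in the window: #15 on Oct 27, 2061.
Occurrences #6 through #15: 10 in total.

10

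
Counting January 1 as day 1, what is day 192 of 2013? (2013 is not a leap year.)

January has 31 days (192 − 31 = 161 remain).
February has 28 days (161 − 28 = 133 remain).
March has 31 days (133 − 31 = 102 remain).
April has 30 days (102 − 30 = 72 remain).
May has 31 days (72 − 31 = 41 remain).
June has 30 days (41 − 30 = 11 remain).
11 into July → July 11.

July 11, 2013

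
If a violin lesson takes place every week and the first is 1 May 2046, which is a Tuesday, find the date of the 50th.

The 50th occurrence is 49 intervals after the first: 49 × 7 = 343 days after 1 May 2046.
May has 31 days — 30 days to the end of May leaves 313.
June has 30 days (283 left).
July has 31 days (252 left).
August has 31 days (221 left).
September has 30 days (191 left).
October has 31 days (160 left).
November has 30 days (130 left).
December has 31 days (99 left).
January has 31 days (68 left).
February has 28 days (40 left).
March has 31 days (9 left).
9 days into April → 9 April 2047.

9 April 2047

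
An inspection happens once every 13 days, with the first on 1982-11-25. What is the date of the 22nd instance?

The 22nd occurrence is 21 intervals after the first: 21 × 13 = 273 days after 1982-11-25.
November has 30 days — 5 days to the end of November leaves 268.
December has 31 days (237 left).
January has 31 days (206 left).
February has 28 days (178 left).
March has 31 days (147 left).
April has 30 days (117 left).
May has 31 days (86 left).
June has 30 days (56 left).
July has 31 days (25 left).
25 days into August → 1983-08-25.

1983-08-25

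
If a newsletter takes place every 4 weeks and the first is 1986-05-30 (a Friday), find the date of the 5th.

The 5th occurrence is 4 intervals after the first: 4 × 28 = 112 days after 1986-05-30.
May has 31 days — 1 day to the end of May leaves 111.
June has 30 days (81 left).
July has 31 days (50 left).
August has 31 days (19 left).
19 days into September → 1986-09-19.

1986-09-19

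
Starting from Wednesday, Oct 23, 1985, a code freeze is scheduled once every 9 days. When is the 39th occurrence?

The 39th occurrence is 38 intervals after the first: 38 × 9 = 342 days after Oct 23, 1985.
Oct has 31 days — 8 days to the end of Oct leaves 334.
Nov has 30 days (304 left).
Dec has 31 days (273 left).
Jan has 31 days (242 left).
Feb has 28 days (214 left).
Mar has 31 days (183 left).
Apr has 30 days (153 left).
May has 31 days (122 left).
Jun has 30 days (92 left).
Jul has 31 days (61 left).
Aug has 31 days (30 left).
30 days into Sep → Sep 30, 1986.

Sep 30, 1986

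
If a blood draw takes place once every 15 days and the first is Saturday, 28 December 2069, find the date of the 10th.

The 10th occurrence is 9 intervals after the first: 9 × 15 = 135 days after 28 December 2069.
December has 31 days — 3 days to the end of December leaves 132.
January has 31 days (101 left).
February has 28 days (73 left).
March has 31 days (42 left).
April has 30 days (12 left).
12 days into May → 12 May 2070.

12 May 2070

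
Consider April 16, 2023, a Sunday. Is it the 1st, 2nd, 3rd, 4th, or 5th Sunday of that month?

Day 16 falls in week ⌈16/7⌉ of the month.
Days 1–7 hold the 1st Sunday, 8–14 the 2nd, 15–21 the 3rd, 22–28 the 4th, 29–31 the 5th.
16 is in the range for the 3rd.

3rd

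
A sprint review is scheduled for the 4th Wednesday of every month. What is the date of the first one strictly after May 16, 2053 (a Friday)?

May 2053 starts on a Thursday; its first Wednesday is the 7th, so the 4th Wednesday is the 28th — May 28, 2053.
May 28, 2053 is after May 16, 2053, so that is the next one.

May 28, 2053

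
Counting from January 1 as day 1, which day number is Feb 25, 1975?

56

Days in months before Feb: 31 = 31.
Plus 25 days into Feb → day 56.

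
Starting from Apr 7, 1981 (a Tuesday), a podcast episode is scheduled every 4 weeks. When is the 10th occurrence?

Dec 15, 1981

The 10th occurrence is 9 intervals after the first: 9 × 28 = 252 days after Apr 7, 1981.
Apr has 30 days — 23 days to the end of Apr leaves 229.
May has 31 days (198 left).
Jun has 30 days (168 left).
Jul has 31 days (137 left).
Aug has 31 days (106 left).
Sep has 30 days (76 left).
Oct has 31 days (45 left).
Nov has 30 days (15 left).
15 days into Dec → Dec 15, 1981.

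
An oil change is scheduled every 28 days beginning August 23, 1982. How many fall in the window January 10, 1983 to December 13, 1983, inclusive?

13

Occurrences land 28·i days after August 23, 1982 for i = 0, 1, 2, …
January 10, 1983 is 140 days after the start; 140 ÷ 28 = 5 remainder 0. First occurrence in the window: #6 on January 10, 1983 (5×28 = 140 days in).
December 13, 1983 is 477 days after the start; 477 ÷ 28 = 17 remainder 1. Last occurrence in the window: #18 on December 12, 1983.
Occurrences #6 through #18: 13 in total.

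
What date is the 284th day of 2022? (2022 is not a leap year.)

11 October 2022

January has 31 days (284 − 31 = 253 remain).
February has 28 days (253 − 28 = 225 remain).
March has 31 days (225 − 31 = 194 remain).
April has 30 days (194 − 30 = 164 remain).
May has 31 days (164 − 31 = 133 remain).
June has 30 days (133 − 30 = 103 remain).
July has 31 days (103 − 31 = 72 remain).
August has 31 days (72 − 31 = 41 remain).
September has 30 days (41 − 30 = 11 remain).
11 into October → October 11.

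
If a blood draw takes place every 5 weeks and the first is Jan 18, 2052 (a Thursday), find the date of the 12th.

The 12th occurrence is 11 intervals after the first: 11 × 35 = 385 days after Jan 18, 2052.
Jan has 31 days — 13 days to the end of Jan leaves 372.
Feb has 29 days (343 left).
Mar has 31 days (312 left).
Apr has 30 days (282 left).
May has 31 days (251 left).
Jun has 30 days (221 left).
Jul has 31 days (190 left).
Aug has 31 days (159 left).
Sep has 30 days (129 left).
Oct has 31 days (98 left).
Nov has 30 days (68 left).
Dec has 31 days (37 left).
Jan has 31 days (6 left).
6 days into Feb → Feb 6, 2053.

Feb 6, 2053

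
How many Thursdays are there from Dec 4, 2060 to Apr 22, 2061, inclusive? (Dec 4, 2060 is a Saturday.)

Dec 4, 2060 is a Saturday; the first Thursday on or after it is Dec 9, 2060 (5 days later).
From Dec 9, 2060 to Apr 22, 2061: 22 + 31 + 28 + 31 + 22 = 134 days (rest of Dec, Jan, Feb, Mar, Apr).
134 ÷ 7 = 19 full weeks with remainder 1, so 19 more Thursdays after the first → 20.

20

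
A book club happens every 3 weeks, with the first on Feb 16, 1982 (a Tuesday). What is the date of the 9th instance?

Aug 3, 1982

The 9th occurrence is 8 intervals after the first: 8 × 21 = 168 days after Feb 16, 1982.
Feb has 28 days — 12 days to the end of Feb leaves 156.
Mar has 31 days (125 left).
Apr has 30 days (95 left).
May has 31 days (64 left).
Jun has 30 days (34 left).
Jul has 31 days (3 left).
3 days into Aug → Aug 3, 1982.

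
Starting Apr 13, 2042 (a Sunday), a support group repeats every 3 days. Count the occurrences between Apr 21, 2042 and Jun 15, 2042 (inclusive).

Occurrences land 3·i days after Apr 13, 2042 for i = 0, 1, 2, …
Apr 21, 2042 is 8 days after the start; 8 ÷ 3 = 2 remainder 2; since the remainder is 2, round up to i = 3. First occurrence in the window: #4 on Apr 22, 2042 (3×3 = 9 days in).
Jun 15, 2042 is 63 days after the start; 63 ÷ 3 = 21 remainder 0. Last occurrence in the window: #22 on Jun 15, 2042.
Occurrences #4 through #22: 19 in total.

19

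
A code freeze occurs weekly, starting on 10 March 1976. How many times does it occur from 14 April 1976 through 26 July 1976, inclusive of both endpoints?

Occurrences land 7·i days after 10 March 1976 for i = 0, 1, 2, …
14 April 1976 is 35 days after the start; 35 ÷ 7 = 5 remainder 0. First occurrence in the window: #6 on 14 April 1976 (5×7 = 35 days in).
26 July 1976 is 138 days after the start; 138 ÷ 7 = 19 remainder 5. Last occurrence in the window: #20 on 21 July 1976.
Occurrences #6 through #20: 15 in total.

15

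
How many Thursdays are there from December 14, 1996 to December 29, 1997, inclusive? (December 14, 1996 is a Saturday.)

December 14, 1996 is a Saturday; the first Thursday on or after it is December 19, 1996 (5 days later).
From December 19, 1996 to December 29, 1997: 12 + 363 = 375 days (rest of 1996, to December 29, 1997 in 1997).
375 ÷ 7 = 53 full weeks with remainder 4, so 53 more Thursdays after the first → 54.

54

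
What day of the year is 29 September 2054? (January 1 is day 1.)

Days in months before September: 31 + 28 + 31 + 30 + 31 + 30 + 31 + 31 = 243.
Plus 29 days into September → day 272.

272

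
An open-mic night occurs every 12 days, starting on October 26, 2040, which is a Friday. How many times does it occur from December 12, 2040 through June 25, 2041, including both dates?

Occurrences land 12·i days after October 26, 2040 for i = 0, 1, 2, …
December 12, 2040 is 47 days after the start; 47 ÷ 12 = 3 remainder 11; since the remainder is 11, round up to i = 4. First occurrence in the window: #5 on December 13, 2040 (4×12 = 48 days in).
June 25, 2041 is 242 days after the start; 242 ÷ 12 = 20 remainder 2. Last occurrence in the window: #21 on June 23, 2041.
Occurrences #5 through #21: 17 in total.

17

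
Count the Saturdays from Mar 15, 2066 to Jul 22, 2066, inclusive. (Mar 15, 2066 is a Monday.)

18

Mar 15, 2066 is a Monday; the first Saturday on or after it is Mar 20, 2066 (5 days later).
From Mar 20, 2066 to Jul 22, 2066: 11 + 30 + 31 + 30 + 22 = 124 days (rest of Mar, Apr, May, Jun, Jul).
124 ÷ 7 = 17 full weeks with remainder 5, so 17 more Saturdays after the first → 18.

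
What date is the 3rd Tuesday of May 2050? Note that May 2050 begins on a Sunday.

May 17, 2050

May 2050 begins on a Sunday, so the first Tuesday is May 3 (2 days later).
The 3rd Tuesday is 2 weeks later: 3 + 14 = 17.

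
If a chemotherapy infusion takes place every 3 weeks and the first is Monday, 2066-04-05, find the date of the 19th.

The 19th occurrence is 18 intervals after the first: 18 × 21 = 378 days after 2066-04-05.
April has 30 days — 25 days to the end of April leaves 353.
May has 31 days (322 left).
June has 30 days (292 left).
July has 31 days (261 left).
August has 31 days (230 left).
September has 30 days (200 left).
October has 31 days (169 left).
November has 30 days (139 left).
December has 31 days (108 left).
January has 31 days (77 left).
February has 28 days (49 left).
March has 31 days (18 left).
18 days into April → 2067-04-18.

2067-04-18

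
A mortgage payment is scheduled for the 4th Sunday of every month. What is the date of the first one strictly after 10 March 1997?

23 March 1997

March 1997 starts on a Saturday; its first Sunday is the 2nd, so the 4th Sunday is the 23rd — 23 March 1997.
23 March 1997 is after 10 March 1997, so that is the next one.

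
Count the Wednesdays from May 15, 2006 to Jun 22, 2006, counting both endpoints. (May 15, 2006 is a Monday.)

May 15, 2006 is a Monday; the first Wednesday on or after it is May 17, 2006 (2 days later).
From May 17, 2006 to Jun 22, 2006: 14 + 22 = 36 days (rest of May, Jun).
36 ÷ 7 = 5 full weeks with remainder 1, so 5 more Wednesdays after the first → 6.

6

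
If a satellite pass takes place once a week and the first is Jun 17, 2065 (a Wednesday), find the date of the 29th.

Dec 30, 2065

The 29th occurrence is 28 intervals after the first: 28 × 7 = 196 days after Jun 17, 2065.
Jun has 30 days — 13 days to the end of Jun leaves 183.
Jul has 31 days (152 left).
Aug has 31 days (121 left).
Sep has 30 days (91 left).
Oct has 31 days (60 left).
Nov has 30 days (30 left).
30 days into Dec → Dec 30, 2065.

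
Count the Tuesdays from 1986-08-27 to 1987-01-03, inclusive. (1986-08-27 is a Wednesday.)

18

1986-08-27 is a Wednesday; the first Tuesday on or after it is 1986-09-02 (6 days later).
From 1986-09-02 to 1987-01-03: 28 + 31 + 30 + 31 + 3 = 123 days (rest of September, October, November, December, January).
123 ÷ 7 = 17 full weeks with remainder 4, so 17 more Tuesdays after the first → 18.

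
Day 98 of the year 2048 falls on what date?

January has 31 days (98 − 31 = 67 remain).
February has 29 days (67 − 29 = 38 remain).
March has 31 days (38 − 31 = 7 remain).
7 into April → April 7.

7 April 2048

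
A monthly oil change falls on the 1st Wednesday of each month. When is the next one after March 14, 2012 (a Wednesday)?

April 4, 2012

March 2012 starts on a Thursday, so its 1st Wednesday is March 7, 2012 (6 days in).
That is not after March 14, 2012, so look at April 2012.
April 2012 starts on a Sunday, so its 1st Wednesday is April 4, 2012 (3 days in).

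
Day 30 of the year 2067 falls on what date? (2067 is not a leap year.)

30 into January → January 30.

January 30, 2067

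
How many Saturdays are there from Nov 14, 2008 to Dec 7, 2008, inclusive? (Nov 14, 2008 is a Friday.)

Nov 14, 2008 is a Friday; the first Saturday on or after it is Nov 15, 2008 (1 day later).
From Nov 15, 2008 to Dec 7, 2008: 15 + 7 = 22 days (rest of Nov, Dec).
22 ÷ 7 = 3 full weeks with remainder 1, so 3 more Saturdays after the first → 4.

4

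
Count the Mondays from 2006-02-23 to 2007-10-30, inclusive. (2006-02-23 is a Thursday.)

2006-02-23 is a Thursday; the first Monday on or after it is 2006-02-27 (4 days later).
From 2006-02-27 to 2007-10-30: 307 + 303 = 610 days (rest of 2006, to 2007-10-30 in 2007).
610 ÷ 7 = 87 full weeks with remainder 1, so 87 more Mondays after the first → 88.

88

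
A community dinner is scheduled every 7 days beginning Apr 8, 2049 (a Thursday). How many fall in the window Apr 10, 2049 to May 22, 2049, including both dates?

6

Occurrences land 7·i days after Apr 8, 2049 for i = 0, 1, 2, …
Apr 10, 2049 is 2 days after the start; 2 ÷ 7 = 0 remainder 2; since the remainder is 2, round up to i = 1. First occurrence in the window: #2 on Apr 15, 2049 (1×7 = 7 days in).
May 22, 2049 is 44 days after the start; 44 ÷ 7 = 6 remainder 2. Last occurrence in the window: #7 on May 20, 2049.
Occurrences #2 through #7: 6 in total.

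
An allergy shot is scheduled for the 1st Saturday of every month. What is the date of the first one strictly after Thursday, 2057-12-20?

December 2057 starts on a Saturday, so its 1st Saturday is 2057-12-01.
That is not after 2057-12-20, so look at January 2058.
January 2058 starts on a Tuesday, so its 1st Saturday is 2058-01-05 (4 days in).

2058-01-05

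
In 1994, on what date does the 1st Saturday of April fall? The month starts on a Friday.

April 1994 begins on a Friday, so the first Saturday is April 2 (1 day later).

2 April 1994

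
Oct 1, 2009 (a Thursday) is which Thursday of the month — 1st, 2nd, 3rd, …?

Day 1 falls in week ⌈1/7⌉ of the month.
Days 1–7 hold the 1st Thursday, 8–14 the 2nd, 15–21 the 3rd, 22–28 the 4th, 29–31 the 5th.
1 is in the range for the 1st.

1st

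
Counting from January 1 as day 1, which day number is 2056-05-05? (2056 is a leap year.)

126

Days in months before May: 31 + 29 + 31 + 30 = 121.
Plus 5 days into May → day 126.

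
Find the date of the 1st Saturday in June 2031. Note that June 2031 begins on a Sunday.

2031-06-07

June 2031 begins on a Sunday, so the first Saturday is June 7 (6 days later).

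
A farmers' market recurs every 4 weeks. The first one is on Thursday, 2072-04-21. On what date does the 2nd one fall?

The 2nd occurrence is 1 interval after the first: 1 × 28 = 28 days after 2072-04-21.
April has 30 days — 9 days to the end of April leaves 19.
19 days into May → 2072-05-19.

2072-05-19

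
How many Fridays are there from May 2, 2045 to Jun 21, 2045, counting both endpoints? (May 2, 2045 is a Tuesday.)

May 2, 2045 is a Tuesday; the first Friday on or after it is May 5, 2045 (3 days later).
From May 5, 2045 to Jun 21, 2045: 26 + 21 = 47 days (rest of May, Jun).
47 ÷ 7 = 6 full weeks with remainder 5, so 6 more Fridays after the first → 7.

7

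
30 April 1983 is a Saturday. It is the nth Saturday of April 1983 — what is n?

Day 30 falls in week ⌈30/7⌉ of the month.
Days 1–7 hold the 1st Saturday, 8–14 the 2nd, 15–21 the 3rd, 22–28 the 4th, 29–31 the 5th.
30 is in the range for the 5th.

5th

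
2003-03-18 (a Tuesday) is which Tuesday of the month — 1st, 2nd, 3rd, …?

Day 18 falls in week ⌈18/7⌉ of the month.
Days 1–7 hold the 1st Tuesday, 8–14 the 2nd, 15–21 the 3rd, 22–28 the 4th, 29–31 the 5th.
18 is in the range for the 3rd.

3rd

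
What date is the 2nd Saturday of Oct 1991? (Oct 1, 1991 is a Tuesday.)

Oct 1991 begins on a Tuesday, so the first Saturday is Oct 5 (4 days later).
The 2nd Saturday is 1 weeks later: 5 + 7 = 12.

Oct 12, 1991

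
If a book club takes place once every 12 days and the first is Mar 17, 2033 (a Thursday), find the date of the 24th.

The 24th occurrence is 23 intervals after the first: 23 × 12 = 276 days after Mar 17, 2033.
Mar has 31 days — 14 days to the end of Mar leaves 262.
Apr has 30 days (232 left).
May has 31 days (201 left).
Jun has 30 days (171 left).
Jul has 31 days (140 left).
Aug has 31 days (109 left).
Sep has 30 days (79 left).
Oct has 31 days (48 left).
Nov has 30 days (18 left).
18 days into Dec → Dec 18, 2033.

Dec 18, 2033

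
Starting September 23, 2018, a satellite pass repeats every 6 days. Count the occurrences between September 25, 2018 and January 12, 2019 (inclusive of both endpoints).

18

Occurrences land 6·i days after September 23, 2018 for i = 0, 1, 2, …
September 25, 2018 is 2 days after the start; 2 ÷ 6 = 0 remainder 2; since the remainder is 2, round up to i = 1. First occurrence in the window: #2 on September 29, 2018 (1×6 = 6 days in).
January 12, 2019 is 111 days after the start; 111 ÷ 6 = 18 remainder 3. Last occurrence in the window: #19 on January 9, 2019.
Occurrences #2 through #19: 18 in total.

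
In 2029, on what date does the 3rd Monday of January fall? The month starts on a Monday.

January 15, 2029

January 2029 begins on a Monday, so the first Monday is January 1.
The 3rd Monday is 2 weeks later: 1 + 14 = 15.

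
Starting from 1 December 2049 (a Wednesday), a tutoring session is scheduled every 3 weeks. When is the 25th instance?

The 25th occurrence is 24 intervals after the first: 24 × 21 = 504 days after 1 December 2049.
December has 31 days — 30 days to the end of December leaves 474.
2050 has 365 days (109 left).
January has 31 days (78 left).
February has 28 days (50 left).
March has 31 days (19 left).
19 days into April → 19 April 2051.

19 April 2051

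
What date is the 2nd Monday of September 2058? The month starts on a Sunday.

2058-09-09

September 2058 begins on a Sunday, so the first Monday is September 2 (1 day later).
The 2nd Monday is 1 weeks later: 2 + 7 = 9.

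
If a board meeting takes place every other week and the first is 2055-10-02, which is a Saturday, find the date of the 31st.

2056-11-25

The 31st occurrence is 30 intervals after the first: 30 × 14 = 420 days after 2055-10-02.
October has 31 days — 29 days to the end of October leaves 391.
November has 30 days (361 left).
December has 31 days (330 left).
January has 31 days (299 left).
February has 29 days (270 left).
March has 31 days (239 left).
April has 30 days (209 left).
May has 31 days (178 left).
June has 30 days (148 left).
July has 31 days (117 left).
August has 31 days (86 left).
September has 30 days (56 left).
October has 31 days (25 left).
25 days into November → 2056-11-25.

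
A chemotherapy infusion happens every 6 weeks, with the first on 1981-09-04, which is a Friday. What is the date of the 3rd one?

The 3rd occurrence is 2 intervals after the first: 2 × 42 = 84 days after 1981-09-04.
September has 30 days — 26 days to the end of September leaves 58.
October has 31 days (27 left).
27 days into November → 1981-11-27.

1981-11-27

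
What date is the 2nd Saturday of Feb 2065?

Feb 2065 begins on a Sunday, so the first Saturday is Feb 7 (6 days later).
The 2nd Saturday is 1 weeks later: 7 + 7 = 14.

Feb 14, 2065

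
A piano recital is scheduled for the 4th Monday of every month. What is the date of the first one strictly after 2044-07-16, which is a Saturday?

July 2044 starts on a Friday; its first Monday is the 4th, so the 4th Monday is the 25th — 2044-07-25.
2044-07-25 is after 2044-07-16, so that is the next one.

2044-07-25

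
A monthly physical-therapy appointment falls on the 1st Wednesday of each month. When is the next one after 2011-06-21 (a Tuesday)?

June 2011 starts on a Wednesday, so its 1st Wednesday is 2011-06-01.
That is not after 2011-06-21, so look at July 2011.
July 2011 starts on a Friday, so its 1st Wednesday is 2011-07-06 (5 days in).

2011-07-06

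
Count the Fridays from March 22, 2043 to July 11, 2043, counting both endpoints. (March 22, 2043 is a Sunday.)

March 22, 2043 is a Sunday; the first Friday on or after it is March 27, 2043 (5 days later).
From March 27, 2043 to July 11, 2043: 4 + 30 + 31 + 30 + 11 = 106 days (rest of March, April, May, June, July).
106 ÷ 7 = 15 full weeks with remainder 1, so 15 more Fridays after the first → 16.

16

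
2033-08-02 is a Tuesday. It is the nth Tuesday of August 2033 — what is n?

1st

Day 2 falls in week ⌈2/7⌉ of the month.
Days 1–7 hold the 1st Tuesday, 8–14 the 2nd, 15–21 the 3rd, 22–28 the 4th, 29–31 the 5th.
2 is in the range for the 1st.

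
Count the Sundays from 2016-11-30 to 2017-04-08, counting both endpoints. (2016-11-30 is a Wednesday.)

18

2016-11-30 is a Wednesday; the first Sunday on or after it is 2016-12-04 (4 days later).
From 2016-12-04 to 2017-04-08: 27 + 31 + 28 + 31 + 8 = 125 days (rest of December, January, February, March, April).
125 ÷ 7 = 17 full weeks with remainder 6, so 17 more Sundays after the first → 18.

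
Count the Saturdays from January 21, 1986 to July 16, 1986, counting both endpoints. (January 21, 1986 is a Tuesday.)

25

January 21, 1986 is a Tuesday; the first Saturday on or after it is January 25, 1986 (4 days later).
From January 25, 1986 to July 16, 1986: 6 + 28 + 31 + 30 + 31 + 30 + 16 = 172 days (rest of January, February, March, April, May, June, July).
172 ÷ 7 = 24 full weeks with remainder 4, so 24 more Saturdays after the first → 25.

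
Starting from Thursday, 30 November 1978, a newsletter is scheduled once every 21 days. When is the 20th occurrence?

The 20th occurrence is 19 intervals after the first: 19 × 21 = 399 days after 30 November 1978.
November has 30 days — 0 days to the end of November leaves 399.
December has 31 days (368 left).
January has 31 days (337 left).
February has 28 days (309 left).
March has 31 days (278 left).
April has 30 days (248 left).
May has 31 days (217 left).
June has 30 days (187 left).
July has 31 days (156 left).
August has 31 days (125 left).
September has 30 days (95 left).
October has 31 days (64 left).
November has 30 days (34 left).
December has 31 days (3 left).
3 days into January → 3 January 1980.

3 January 1980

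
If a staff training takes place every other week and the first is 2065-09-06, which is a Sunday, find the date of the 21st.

2066-06-13

The 21st occurrence is 20 intervals after the first: 20 × 14 = 280 days after 2065-09-06.
September has 30 days — 24 days to the end of September leaves 256.
October has 31 days (225 left).
November has 30 days (195 left).
December has 31 days (164 left).
January has 31 days (133 left).
February has 28 days (105 left).
March has 31 days (74 left).
April has 30 days (44 left).
May has 31 days (13 left).
13 days into June → 2066-06-13.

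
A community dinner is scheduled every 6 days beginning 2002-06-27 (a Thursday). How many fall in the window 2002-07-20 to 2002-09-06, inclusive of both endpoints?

Occurrences land 6·i days after 2002-06-27 for i = 0, 1, 2, …
2002-07-20 is 23 days after the start; 23 ÷ 6 = 3 remainder 5; since the remainder is 5, round up to i = 4. First occurrence in the window: #5 on 2002-07-21 (4×6 = 24 days in).
2002-09-06 is 71 days after the start; 71 ÷ 6 = 11 remainder 5. Last occurrence in the window: #12 on 2002-09-01.
Occurrences #5 through #12: 8 in total.

8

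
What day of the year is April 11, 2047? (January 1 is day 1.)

101

Days in months before April: 31 + 28 + 31 = 90.
Plus 11 days into April → day 101.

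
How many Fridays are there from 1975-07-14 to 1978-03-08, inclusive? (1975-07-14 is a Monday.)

138

1975-07-14 is a Monday; the first Friday on or after it is 1975-07-18 (4 days later).
From 1975-07-18 to 1978-03-08: 166 + 366 + 365 + 67 = 964 days (rest of 1975, 1976, 1977, to 1978-03-08 in 1978).
964 ÷ 7 = 137 full weeks with remainder 5, so 137 more Fridays after the first → 138.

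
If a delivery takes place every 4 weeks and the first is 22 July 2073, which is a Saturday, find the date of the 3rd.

The 3rd occurrence is 2 intervals after the first: 2 × 28 = 56 days after 22 July 2073.
July has 31 days — 9 days to the end of July leaves 47.
August has 31 days (16 left).
16 days into September → 16 September 2073.

16 September 2073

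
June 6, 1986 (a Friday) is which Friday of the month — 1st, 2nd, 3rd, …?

1st

Day 6 falls in week ⌈6/7⌉ of the month.
Days 1–7 hold the 1st Friday, 8–14 the 2nd, 15–21 the 3rd, 22–28 the 4th, 29–31 the 5th.
6 is in the range for the 1st.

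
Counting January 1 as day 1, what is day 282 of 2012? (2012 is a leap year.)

Oct 8, 2012

Jan has 31 days (282 − 31 = 251 remain).
Feb has 29 days (251 − 29 = 222 remain).
Mar has 31 days (222 − 31 = 191 remain).
Apr has 30 days (191 − 30 = 161 remain).
May has 31 days (161 − 31 = 130 remain).
Jun has 30 days (130 − 30 = 100 remain).
Jul has 31 days (100 − 31 = 69 remain).
Aug has 31 days (69 − 31 = 38 remain).
Sep has 30 days (38 − 30 = 8 remain).
8 into Oct → Oct 8.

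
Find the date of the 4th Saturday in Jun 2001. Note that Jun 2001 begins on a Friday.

Jun 23, 2001

Jun 2001 begins on a Friday, so the first Saturday is Jun 2 (1 day later).
The 4th Saturday is 3 weeks later: 2 + 21 = 23.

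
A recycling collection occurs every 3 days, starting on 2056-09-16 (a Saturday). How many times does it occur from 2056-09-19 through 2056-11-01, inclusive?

15

Occurrences land 3·i days after 2056-09-16 for i = 0, 1, 2, …
2056-09-19 is 3 days after the start; 3 ÷ 3 = 1 remainder 0. First occurrence in the window: #2 on 2056-09-19 (1×3 = 3 days in).
2056-11-01 is 46 days after the start; 46 ÷ 3 = 15 remainder 1. Last occurrence in the window: #16 on 2056-10-31.
Occurrences #2 through #16: 15 in total.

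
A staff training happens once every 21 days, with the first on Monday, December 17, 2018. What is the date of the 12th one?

August 5, 2019

The 12th occurrence is 11 intervals after the first: 11 × 21 = 231 days after December 17, 2018.
December has 31 days — 14 days to the end of December leaves 217.
January has 31 days (186 left).
February has 28 days (158 left).
March has 31 days (127 left).
April has 30 days (97 left).
May has 31 days (66 left).
June has 30 days (36 left).
July has 31 days (5 left).
5 days into August → August 5, 2019.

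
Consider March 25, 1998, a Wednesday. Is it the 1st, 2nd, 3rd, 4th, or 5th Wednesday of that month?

Day 25 falls in week ⌈25/7⌉ of the month.
Days 1–7 hold the 1st Wednesday, 8–14 the 2nd, 15–21 the 3rd, 22–28 the 4th, 29–31 the 5th.
25 is in the range for the 4th.

4th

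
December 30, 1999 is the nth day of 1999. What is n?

Days in months before December: 31 + 28 + 31 + 30 + 31 + 30 + 31 + 31 + 30 + 31 + 30 = 334.
Plus 30 days into December → day 364.

364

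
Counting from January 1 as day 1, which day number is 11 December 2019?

Days in months before December: 31 + 28 + 31 + 30 + 31 + 30 + 31 + 31 + 30 + 31 + 30 = 334.
Plus 11 days into December → day 345.

345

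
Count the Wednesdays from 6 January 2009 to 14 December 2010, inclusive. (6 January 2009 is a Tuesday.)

6 January 2009 is a Tuesday; the first Wednesday on or after it is 7 January 2009 (1 day later).
From 7 January 2009 to 14 December 2010: 358 + 348 = 706 days (rest of 2009, to 14 December 2010 in 2010).
706 ÷ 7 = 100 full weeks with remainder 6, so 100 more Wednesdays after the first → 101.

101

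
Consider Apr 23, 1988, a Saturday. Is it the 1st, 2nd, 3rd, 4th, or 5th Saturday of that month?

Day 23 falls in week ⌈23/7⌉ of the month.
Days 1–7 hold the 1st Saturday, 8–14 the 2nd, 15–21 the 3rd, 22–28 the 4th, 29–31 the 5th.
23 is in the range for the 4th.

4th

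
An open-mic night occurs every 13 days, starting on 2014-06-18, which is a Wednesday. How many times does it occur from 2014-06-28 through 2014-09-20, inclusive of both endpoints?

7

Occurrences land 13·i days after 2014-06-18 for i = 0, 1, 2, …
2014-06-28 is 10 days after the start; 10 ÷ 13 = 0 remainder 10; since the remainder is 10, round up to i = 1. First occurrence in the window: #2 on 2014-07-01 (1×13 = 13 days in).
2014-09-20 is 94 days after the start; 94 ÷ 13 = 7 remainder 3. Last occurrence in the window: #8 on 2014-09-17.
Occurrences #2 through #8: 7 in total.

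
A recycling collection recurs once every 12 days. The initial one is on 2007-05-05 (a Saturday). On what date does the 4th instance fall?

The 4th occurrence is 3 intervals after the first: 3 × 12 = 36 days after 2007-05-05.
May has 31 days — 26 days to the end of May leaves 10.
10 days into June → 2007-06-10.

2007-06-10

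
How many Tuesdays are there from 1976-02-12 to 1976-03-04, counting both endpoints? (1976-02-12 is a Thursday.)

3

1976-02-12 is a Thursday; the first Tuesday on or after it is 1976-02-17 (5 days later).
From 1976-02-17 to 1976-03-04: 12 + 4 = 16 days (rest of February, March).
16 ÷ 7 = 2 full weeks with remainder 2, so 2 more Tuesdays after the first → 3.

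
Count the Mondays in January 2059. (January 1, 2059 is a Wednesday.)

January 1, 2059 is a Wednesday; the first Monday on or after it is January 6, 2059 (5 days later).
From January 6, 2059 to January 31, 2059 is 31 − 6 = 25 days.
25 ÷ 7 = 3 full weeks with remainder 4, so 3 more Mondays after the first → 4.

4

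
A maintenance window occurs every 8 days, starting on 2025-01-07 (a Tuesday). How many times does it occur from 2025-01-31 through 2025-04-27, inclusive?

Occurrences land 8·i days after 2025-01-07 for i = 0, 1, 2, …
2025-01-31 is 24 days after the start; 24 ÷ 8 = 3 remainder 0. First occurrence in the window: #4 on 2025-01-31 (3×8 = 24 days in).
2025-04-27 is 110 days after the start; 110 ÷ 8 = 13 remainder 6. Last occurrence in the window: #14 on 2025-04-21.
Occurrences #4 through #14: 11 in total.

11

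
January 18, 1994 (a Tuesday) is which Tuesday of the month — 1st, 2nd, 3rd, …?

3rd

Day 18 falls in week ⌈18/7⌉ of the month.
Days 1–7 hold the 1st Tuesday, 8–14 the 2nd, 15–21 the 3rd, 22–28 the 4th, 29–31 the 5th.
18 is in the range for the 3rd.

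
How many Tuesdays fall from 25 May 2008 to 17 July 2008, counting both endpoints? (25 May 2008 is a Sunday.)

25 May 2008 is a Sunday; the first Tuesday on or after it is 27 May 2008 (2 days later).
From 27 May 2008 to 17 July 2008: 4 + 30 + 17 = 51 days (rest of May, June, July).
51 ÷ 7 = 7 full weeks with remainder 2, so 7 more Tuesdays after the first → 8.

8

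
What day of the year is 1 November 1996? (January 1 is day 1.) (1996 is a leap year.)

306

Days in months before November: 31 + 29 + 31 + 30 + 31 + 30 + 31 + 31 + 30 + 31 = 305.
Plus 1 day into November → day 306.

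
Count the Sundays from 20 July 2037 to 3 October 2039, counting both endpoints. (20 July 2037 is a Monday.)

115

20 July 2037 is a Monday; the first Sunday on or after it is 26 July 2037 (6 days later).
From 26 July 2037 to 3 October 2039: 158 + 365 + 276 = 799 days (rest of 2037, 2038, to 3 October 2039 in 2039).
799 ÷ 7 = 114 full weeks with remainder 1, so 114 more Sundays after the first → 115.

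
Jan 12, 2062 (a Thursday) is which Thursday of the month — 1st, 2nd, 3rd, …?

2nd

Day 12 falls in week ⌈12/7⌉ of the month.
Days 1–7 hold the 1st Thursday, 8–14 the 2nd, 15–21 the 3rd, 22–28 the 4th, 29–31 the 5th.
12 is in the range for the 2nd.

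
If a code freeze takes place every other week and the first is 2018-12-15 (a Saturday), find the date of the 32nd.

2020-02-22

The 32nd occurrence is 31 intervals after the first: 31 × 14 = 434 days after 2018-12-15.
December has 31 days — 16 days to the end of December leaves 418.
2019 has 365 days (53 left).
January has 31 days (22 left).
22 days into February → 2020-02-22.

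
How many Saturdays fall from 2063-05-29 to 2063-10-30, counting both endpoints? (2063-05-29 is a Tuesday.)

2063-05-29 is a Tuesday; the first Saturday on or after it is 2063-06-02 (4 days later).
From 2063-06-02 to 2063-10-30: 28 + 31 + 31 + 30 + 30 = 150 days (rest of June, July, August, September, October).
150 ÷ 7 = 21 full weeks with remainder 3, so 21 more Saturdays after the first → 22.

22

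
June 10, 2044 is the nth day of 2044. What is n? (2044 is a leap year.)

Days in months before June: 31 + 29 + 31 + 30 + 31 = 152.
Plus 10 days into June → day 162.

162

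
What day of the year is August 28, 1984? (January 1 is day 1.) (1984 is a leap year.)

241

Days in months before August: 31 + 29 + 31 + 30 + 31 + 30 + 31 = 213.
Plus 28 days into August → day 241.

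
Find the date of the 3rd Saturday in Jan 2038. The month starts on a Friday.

Jan 16, 2038

Jan 2038 begins on a Friday, so the first Saturday is Jan 2 (1 day later).
The 3rd Saturday is 2 weeks later: 2 + 14 = 16.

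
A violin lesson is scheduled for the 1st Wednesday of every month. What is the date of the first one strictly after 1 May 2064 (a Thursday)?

May 2064 starts on a Thursday, so its 1st Wednesday is 7 May 2064 (6 days in).
7 May 2064 is after 1 May 2064, so that is the next one.

7 May 2064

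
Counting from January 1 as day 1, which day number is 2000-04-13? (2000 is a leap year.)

Days in months before April: 31 + 29 + 31 = 91.
Plus 13 days into April → day 104.

104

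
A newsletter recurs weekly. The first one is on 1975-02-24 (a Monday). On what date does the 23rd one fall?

1975-07-28

The 23rd occurrence is 22 intervals after the first: 22 × 7 = 154 days after 1975-02-24.
February has 28 days — 4 days to the end of February leaves 150.
March has 31 days (119 left).
April has 30 days (89 left).
May has 31 days (58 left).
June has 30 days (28 left).
28 days into July → 1975-07-28.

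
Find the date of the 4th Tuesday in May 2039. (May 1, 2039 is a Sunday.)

2039-05-24

May 2039 begins on a Sunday, so the first Tuesday is May 3 (2 days later).
The 4th Tuesday is 3 weeks later: 3 + 21 = 24.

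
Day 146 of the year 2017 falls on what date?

26 May 2017

January has 31 days (146 − 31 = 115 remain).
February has 28 days (115 − 28 = 87 remain).
March has 31 days (87 − 31 = 56 remain).
April has 30 days (56 − 30 = 26 remain).
26 into May → May 26.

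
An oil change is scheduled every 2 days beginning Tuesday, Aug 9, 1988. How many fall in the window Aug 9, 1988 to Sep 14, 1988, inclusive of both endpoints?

Occurrences land 2·i days after Aug 9, 1988 for i = 0, 1, 2, …
The window opens on the start date, so the first occurrence inside is #1 on Aug 9, 1988.
Sep 14, 1988 is 36 days after the start; 36 ÷ 2 = 18 remainder 0. Last occurrence in the window: #19 on Sep 14, 1988.
Occurrences #1 through #19: 19 in total.

19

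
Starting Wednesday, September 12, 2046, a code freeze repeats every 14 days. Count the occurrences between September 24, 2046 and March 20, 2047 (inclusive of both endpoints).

Occurrences land 14·i days after September 12, 2046 for i = 0, 1, 2, …
September 24, 2046 is 12 days after the start; 12 ÷ 14 = 0 remainder 12; since the remainder is 12, round up to i = 1. First occurrence in the window: #2 on September 26, 2046 (1×14 = 14 days in).
March 20, 2047 is 189 days after the start; 189 ÷ 14 = 13 remainder 7. Last occurrence in the window: #14 on March 13, 2047.
Occurrences #2 through #14: 13 in total.

13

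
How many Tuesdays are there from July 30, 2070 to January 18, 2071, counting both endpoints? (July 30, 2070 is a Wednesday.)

July 30, 2070 is a Wednesday; the first Tuesday on or after it is August 5, 2070 (6 days later).
From August 5, 2070 to January 18, 2071: 26 + 30 + 31 + 30 + 31 + 18 = 166 days (rest of August, September, October, November, December, January).
166 ÷ 7 = 23 full weeks with remainder 5, so 23 more Tuesdays after the first → 24.

24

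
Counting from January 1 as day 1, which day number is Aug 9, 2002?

Days in months before Aug: 31 + 28 + 31 + 30 + 31 + 30 + 31 = 212.
Plus 9 days into Aug → day 221.

221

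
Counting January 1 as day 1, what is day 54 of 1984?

Feb 23, 1984

Jan has 31 days (54 − 31 = 23 remain).
23 into Feb → Feb 23.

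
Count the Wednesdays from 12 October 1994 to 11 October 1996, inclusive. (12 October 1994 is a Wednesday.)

105

12 October 1994 is a Wednesday; the first Wednesday on or after it is 12 October 1994.
From 12 October 1994 to 11 October 1996: 80 + 365 + 285 = 730 days (rest of 1994, 1995, to 11 October 1996 in 1996).
730 ÷ 7 = 104 full weeks with remainder 2, so 104 more Wednesdays after the first → 105.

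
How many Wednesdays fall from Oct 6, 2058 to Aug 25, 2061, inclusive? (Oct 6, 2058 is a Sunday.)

Oct 6, 2058 is a Sunday; the first Wednesday on or after it is Oct 9, 2058 (3 days later).
From Oct 9, 2058 to Aug 25, 2061: 83 + 365 + 366 + 237 = 1051 days (rest of 2058, 2059, 2060, to Aug 25, 2061 in 2061).
1051 ÷ 7 = 150 full weeks with remainder 1, so 150 more Wednesdays after the first → 151.

151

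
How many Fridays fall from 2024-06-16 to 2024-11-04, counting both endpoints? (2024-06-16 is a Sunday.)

2024-06-16 is a Sunday; the first Friday on or after it is 2024-06-21 (5 days later).
From 2024-06-21 to 2024-11-04: 9 + 31 + 31 + 30 + 31 + 4 = 136 days (rest of June, July, August, September, October, November).
136 ÷ 7 = 19 full weeks with remainder 3, so 19 more Fridays after the first → 20.

20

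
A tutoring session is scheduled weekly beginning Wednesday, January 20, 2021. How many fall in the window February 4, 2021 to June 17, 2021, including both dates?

19

Occurrences land 7·i days after January 20, 2021 for i = 0, 1, 2, …
February 4, 2021 is 15 days after the start; 15 ÷ 7 = 2 remainder 1; since the remainder is 1, round up to i = 3. First occurrence in the window: #4 on February 10, 2021 (3×7 = 21 days in).
June 17, 2021 is 148 days after the start; 148 ÷ 7 = 21 remainder 1. Last occurrence in the window: #22 on June 16, 2021.
Occurrences #4 through #22: 19 in total.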